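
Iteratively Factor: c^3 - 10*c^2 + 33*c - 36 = (c - 3)*(c^2 - 7*c + 12) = (c - 4)*(c - 3)*(c - 3)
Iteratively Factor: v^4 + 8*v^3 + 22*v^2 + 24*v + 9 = (v + 1)*(v^3 + 7*v^2 + 15*v + 9) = (v + 1)*(v + 3)*(v^2 + 4*v + 3) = (v + 1)*(v + 3)^2*(v + 1)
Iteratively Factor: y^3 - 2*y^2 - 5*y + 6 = (y - 3)*(y^2 + y - 2) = (y - 3)*(y + 2)*(y - 1)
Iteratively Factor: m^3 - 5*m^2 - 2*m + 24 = (m - 4)*(m^2 - m - 6) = (m - 4)*(m + 2)*(m - 3)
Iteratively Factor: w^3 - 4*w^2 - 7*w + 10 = (w - 1)*(w^2 - 3*w - 10) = (w - 1)*(w + 2)*(w - 5)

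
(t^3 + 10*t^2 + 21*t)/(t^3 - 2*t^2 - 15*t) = (t + 7)/(t - 5)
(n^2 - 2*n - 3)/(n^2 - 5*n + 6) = (n + 1)/(n - 2)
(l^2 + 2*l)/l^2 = (l + 2)/l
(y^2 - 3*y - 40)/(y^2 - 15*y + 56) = (y + 5)/(y - 7)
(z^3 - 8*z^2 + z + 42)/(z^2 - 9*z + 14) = (z^2 - z - 6)/(z - 2)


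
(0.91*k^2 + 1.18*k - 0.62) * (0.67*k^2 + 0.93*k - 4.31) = 0.6097*k^4 + 1.6369*k^3 - 3.2401*k^2 - 5.6624*k + 2.6722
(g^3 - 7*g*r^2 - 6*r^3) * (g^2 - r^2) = g^5 - 8*g^3*r^2 - 6*g^2*r^3 + 7*g*r^4 + 6*r^5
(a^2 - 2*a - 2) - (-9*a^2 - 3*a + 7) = 10*a^2 + a - 9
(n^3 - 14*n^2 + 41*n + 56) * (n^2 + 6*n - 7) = n^5 - 8*n^4 - 50*n^3 + 400*n^2 + 49*n - 392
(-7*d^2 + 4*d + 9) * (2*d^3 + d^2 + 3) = -14*d^5 + d^4 + 22*d^3 - 12*d^2 + 12*d + 27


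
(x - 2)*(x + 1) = x^2 - x - 2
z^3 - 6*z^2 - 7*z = z*(z - 7)*(z + 1)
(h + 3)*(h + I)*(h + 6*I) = h^3 + 3*h^2 + 7*I*h^2 - 6*h + 21*I*h - 18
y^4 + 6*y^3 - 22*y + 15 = (y - 1)^2*(y + 3)*(y + 5)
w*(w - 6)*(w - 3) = w^3 - 9*w^2 + 18*w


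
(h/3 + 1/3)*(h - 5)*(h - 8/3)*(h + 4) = h^4/3 - 8*h^3/9 - 7*h^2 + 12*h + 160/9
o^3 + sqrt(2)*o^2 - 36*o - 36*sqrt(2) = (o - 6)*(o + 6)*(o + sqrt(2))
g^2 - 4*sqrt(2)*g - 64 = (g - 8*sqrt(2))*(g + 4*sqrt(2))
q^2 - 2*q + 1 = (q - 1)^2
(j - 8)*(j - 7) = j^2 - 15*j + 56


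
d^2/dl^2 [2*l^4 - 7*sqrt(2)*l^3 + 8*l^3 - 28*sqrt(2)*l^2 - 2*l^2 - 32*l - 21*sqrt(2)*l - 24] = 24*l^2 - 42*sqrt(2)*l + 48*l - 56*sqrt(2) - 4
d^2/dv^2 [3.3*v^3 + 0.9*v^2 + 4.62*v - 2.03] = 19.8*v + 1.8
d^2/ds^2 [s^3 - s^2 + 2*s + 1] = 6*s - 2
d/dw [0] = 0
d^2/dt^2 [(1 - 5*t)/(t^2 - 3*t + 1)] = 2*(-(2*t - 3)^2*(5*t - 1) + (15*t - 16)*(t^2 - 3*t + 1))/(t^2 - 3*t + 1)^3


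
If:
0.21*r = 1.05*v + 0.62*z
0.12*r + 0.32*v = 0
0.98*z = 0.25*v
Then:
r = 0.00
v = 0.00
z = 0.00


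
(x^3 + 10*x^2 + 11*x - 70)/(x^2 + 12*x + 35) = x - 2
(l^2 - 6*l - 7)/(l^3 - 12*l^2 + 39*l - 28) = (l + 1)/(l^2 - 5*l + 4)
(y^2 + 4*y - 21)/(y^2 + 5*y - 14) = (y - 3)/(y - 2)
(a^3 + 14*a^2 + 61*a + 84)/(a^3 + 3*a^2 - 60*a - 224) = (a + 3)/(a - 8)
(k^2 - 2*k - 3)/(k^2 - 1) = (k - 3)/(k - 1)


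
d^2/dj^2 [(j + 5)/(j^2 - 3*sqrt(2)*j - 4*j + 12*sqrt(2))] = 2*((j + 5)*(-2*j + 4 + 3*sqrt(2))^2 + (-3*j - 1 + 3*sqrt(2))*(j^2 - 3*sqrt(2)*j - 4*j + 12*sqrt(2)))/(j^2 - 3*sqrt(2)*j - 4*j + 12*sqrt(2))^3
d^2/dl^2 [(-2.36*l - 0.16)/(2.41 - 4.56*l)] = (1.4210854715202e-14*l + 58.524864)/(4.56*l - 2.41)^3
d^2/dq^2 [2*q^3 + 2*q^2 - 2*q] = 12*q + 4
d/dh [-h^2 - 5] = -2*h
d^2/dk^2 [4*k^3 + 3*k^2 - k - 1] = 24*k + 6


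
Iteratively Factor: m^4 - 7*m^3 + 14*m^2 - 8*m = (m - 4)*(m^3 - 3*m^2 + 2*m) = (m - 4)*(m - 2)*(m^2 - m) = (m - 4)*(m - 2)*(m - 1)*(m)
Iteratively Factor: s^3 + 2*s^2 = (s)*(s^2 + 2*s) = s^2*(s + 2)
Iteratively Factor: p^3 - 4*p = (p + 2)*(p^2 - 2*p) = (p - 2)*(p + 2)*(p)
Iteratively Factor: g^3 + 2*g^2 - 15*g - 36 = (g + 3)*(g^2 - g - 12) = (g + 3)^2*(g - 4)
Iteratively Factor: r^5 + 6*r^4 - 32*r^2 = (r + 4)*(r^4 + 2*r^3 - 8*r^2) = (r + 4)^2*(r^3 - 2*r^2) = r*(r + 4)^2*(r^2 - 2*r) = r*(r - 2)*(r + 4)^2*(r)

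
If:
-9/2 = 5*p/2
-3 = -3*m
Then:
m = 1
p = -9/5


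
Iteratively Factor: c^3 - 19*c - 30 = (c + 3)*(c^2 - 3*c - 10) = (c + 2)*(c + 3)*(c - 5)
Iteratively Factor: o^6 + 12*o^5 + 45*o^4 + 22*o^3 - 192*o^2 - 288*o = (o - 2)*(o^5 + 14*o^4 + 73*o^3 + 168*o^2 + 144*o) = o*(o - 2)*(o^4 + 14*o^3 + 73*o^2 + 168*o + 144) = o*(o - 2)*(o + 3)*(o^3 + 11*o^2 + 40*o + 48) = o*(o - 2)*(o + 3)*(o + 4)*(o^2 + 7*o + 12) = o*(o - 2)*(o + 3)*(o + 4)^2*(o + 3)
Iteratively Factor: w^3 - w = (w + 1)*(w^2 - w) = (w - 1)*(w + 1)*(w)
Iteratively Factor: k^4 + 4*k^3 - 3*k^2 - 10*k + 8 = (k - 1)*(k^3 + 5*k^2 + 2*k - 8) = (k - 1)*(k + 2)*(k^2 + 3*k - 4) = (k - 1)^2*(k + 2)*(k + 4)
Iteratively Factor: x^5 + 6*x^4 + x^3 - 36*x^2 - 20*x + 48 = (x - 2)*(x^4 + 8*x^3 + 17*x^2 - 2*x - 24) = (x - 2)*(x + 3)*(x^3 + 5*x^2 + 2*x - 8) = (x - 2)*(x + 2)*(x + 3)*(x^2 + 3*x - 4) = (x - 2)*(x - 1)*(x + 2)*(x + 3)*(x + 4)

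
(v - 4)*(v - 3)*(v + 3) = v^3 - 4*v^2 - 9*v + 36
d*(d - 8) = d^2 - 8*d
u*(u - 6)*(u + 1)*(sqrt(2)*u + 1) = sqrt(2)*u^4 - 5*sqrt(2)*u^3 + u^3 - 6*sqrt(2)*u^2 - 5*u^2 - 6*u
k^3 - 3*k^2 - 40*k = k*(k - 8)*(k + 5)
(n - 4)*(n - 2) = n^2 - 6*n + 8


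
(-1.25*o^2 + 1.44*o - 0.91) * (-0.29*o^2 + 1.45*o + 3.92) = 0.3625*o^4 - 2.2301*o^3 - 2.5481*o^2 + 4.3253*o - 3.5672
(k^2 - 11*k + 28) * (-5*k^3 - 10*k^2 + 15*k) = -5*k^5 + 45*k^4 - 15*k^3 - 445*k^2 + 420*k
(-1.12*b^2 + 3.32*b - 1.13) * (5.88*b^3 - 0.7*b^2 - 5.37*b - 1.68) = -6.5856*b^5 + 20.3056*b^4 - 2.954*b^3 - 15.1558*b^2 + 0.4905*b + 1.8984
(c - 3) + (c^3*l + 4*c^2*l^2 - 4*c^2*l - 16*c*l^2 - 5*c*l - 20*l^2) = c^3*l + 4*c^2*l^2 - 4*c^2*l - 16*c*l^2 - 5*c*l + c - 20*l^2 - 3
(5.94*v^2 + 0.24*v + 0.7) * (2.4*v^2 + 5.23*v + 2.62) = 14.256*v^4 + 31.6422*v^3 + 18.498*v^2 + 4.2898*v + 1.834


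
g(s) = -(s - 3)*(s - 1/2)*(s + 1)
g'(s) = -(s - 3)*(s - 1/2) - (s - 3)*(s + 1) - (s - 1/2)*(s + 1) = -3*s^2 + 5*s + 2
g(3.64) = -9.32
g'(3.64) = -19.55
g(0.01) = -1.48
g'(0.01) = 2.05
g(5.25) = -66.80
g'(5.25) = -54.44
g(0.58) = 0.31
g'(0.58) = 3.89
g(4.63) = -37.90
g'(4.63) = -39.16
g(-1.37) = 3.02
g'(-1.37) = -10.48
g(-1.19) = 1.35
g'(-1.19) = -8.20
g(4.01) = -17.76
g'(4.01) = -26.19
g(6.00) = -115.50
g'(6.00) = -76.00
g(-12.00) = 2062.50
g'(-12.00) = -490.00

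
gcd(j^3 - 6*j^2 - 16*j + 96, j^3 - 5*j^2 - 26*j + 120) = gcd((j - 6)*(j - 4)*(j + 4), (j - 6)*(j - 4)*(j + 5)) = j^2 - 10*j + 24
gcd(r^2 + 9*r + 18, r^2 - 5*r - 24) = r + 3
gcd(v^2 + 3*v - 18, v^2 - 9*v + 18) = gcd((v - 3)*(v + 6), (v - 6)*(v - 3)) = v - 3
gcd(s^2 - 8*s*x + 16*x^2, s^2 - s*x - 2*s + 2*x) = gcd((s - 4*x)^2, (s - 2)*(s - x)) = 1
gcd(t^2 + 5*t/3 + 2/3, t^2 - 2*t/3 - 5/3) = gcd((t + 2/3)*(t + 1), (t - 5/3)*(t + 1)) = t + 1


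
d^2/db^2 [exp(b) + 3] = exp(b)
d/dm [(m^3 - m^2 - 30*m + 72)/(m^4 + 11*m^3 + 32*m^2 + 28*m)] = (-m^5 + 4*m^4 + 125*m^3 + 178*m^2 - 1800*m - 1008)/(m^2*(m^5 + 20*m^4 + 145*m^3 + 470*m^2 + 700*m + 392))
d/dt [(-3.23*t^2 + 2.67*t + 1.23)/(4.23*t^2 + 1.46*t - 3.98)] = (-16.0099*t^2 + 15.305*t - 12.4224)/(17.8929*t^4 + 12.3516*t^3 - 31.5392*t^2 - 11.6216*t + 15.8404)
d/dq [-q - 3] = -1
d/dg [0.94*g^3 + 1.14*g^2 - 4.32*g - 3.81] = 2.82*g^2 + 2.28*g - 4.32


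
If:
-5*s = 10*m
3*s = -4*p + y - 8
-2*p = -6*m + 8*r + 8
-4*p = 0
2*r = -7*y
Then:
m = 4/3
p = 0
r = 0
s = -8/3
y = 0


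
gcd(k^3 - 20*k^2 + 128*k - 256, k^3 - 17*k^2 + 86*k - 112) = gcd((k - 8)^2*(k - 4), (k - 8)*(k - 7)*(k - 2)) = k - 8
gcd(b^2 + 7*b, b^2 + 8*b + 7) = b + 7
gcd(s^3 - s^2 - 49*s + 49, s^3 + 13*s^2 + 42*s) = s + 7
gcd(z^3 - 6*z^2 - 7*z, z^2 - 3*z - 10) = 1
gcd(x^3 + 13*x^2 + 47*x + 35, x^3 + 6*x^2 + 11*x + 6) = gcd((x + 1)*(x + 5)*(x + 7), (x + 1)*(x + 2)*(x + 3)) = x + 1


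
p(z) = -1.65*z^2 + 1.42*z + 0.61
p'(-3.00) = 11.32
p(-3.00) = -18.50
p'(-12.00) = 41.02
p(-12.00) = -254.03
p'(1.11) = -2.24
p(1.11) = 0.15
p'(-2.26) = 8.88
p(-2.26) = -11.03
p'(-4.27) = 15.51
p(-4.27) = -35.54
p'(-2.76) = 10.53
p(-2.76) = -15.88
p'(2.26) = -6.04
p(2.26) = -4.61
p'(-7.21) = 25.21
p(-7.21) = -95.40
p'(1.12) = -2.28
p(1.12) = 0.13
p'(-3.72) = 13.70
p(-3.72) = -27.51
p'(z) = 1.42 - 3.3*z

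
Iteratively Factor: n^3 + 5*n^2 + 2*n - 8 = (n - 1)*(n^2 + 6*n + 8) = (n - 1)*(n + 2)*(n + 4)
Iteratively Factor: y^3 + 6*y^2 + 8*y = (y + 2)*(y^2 + 4*y) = (y + 2)*(y + 4)*(y)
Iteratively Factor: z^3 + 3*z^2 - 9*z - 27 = (z - 3)*(z^2 + 6*z + 9) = (z - 3)*(z + 3)*(z + 3)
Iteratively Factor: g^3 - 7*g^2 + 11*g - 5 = (g - 5)*(g^2 - 2*g + 1) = (g - 5)*(g - 1)*(g - 1)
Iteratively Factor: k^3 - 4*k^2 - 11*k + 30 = (k - 5)*(k^2 + k - 6) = (k - 5)*(k + 3)*(k - 2)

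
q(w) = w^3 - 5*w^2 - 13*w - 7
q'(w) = 3*w^2 - 10*w - 13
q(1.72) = -39.06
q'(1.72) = -21.32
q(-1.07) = -0.04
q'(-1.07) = 1.13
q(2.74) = -59.59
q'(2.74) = -17.88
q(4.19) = -75.69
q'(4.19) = -2.23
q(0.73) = -18.77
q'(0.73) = -18.70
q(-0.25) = -4.08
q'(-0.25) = -10.31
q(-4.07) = -104.33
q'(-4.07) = 77.39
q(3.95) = -74.73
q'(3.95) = -5.69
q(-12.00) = -2299.00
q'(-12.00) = 539.00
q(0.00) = -7.00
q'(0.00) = -13.00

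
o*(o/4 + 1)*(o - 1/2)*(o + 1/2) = o^4/4 + o^3 - o^2/16 - o/4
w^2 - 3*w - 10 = (w - 5)*(w + 2)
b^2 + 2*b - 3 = (b - 1)*(b + 3)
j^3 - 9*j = j*(j - 3)*(j + 3)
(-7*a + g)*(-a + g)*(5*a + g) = 35*a^3 - 33*a^2*g - 3*a*g^2 + g^3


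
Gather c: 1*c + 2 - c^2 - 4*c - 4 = -c^2 - 3*c - 2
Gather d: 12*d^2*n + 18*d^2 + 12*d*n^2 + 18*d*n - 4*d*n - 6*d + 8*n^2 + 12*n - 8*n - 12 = d^2*(12*n + 18) + d*(12*n^2 + 14*n - 6) + 8*n^2 + 4*n - 12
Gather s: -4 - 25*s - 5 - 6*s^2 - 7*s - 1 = -6*s^2 - 32*s - 10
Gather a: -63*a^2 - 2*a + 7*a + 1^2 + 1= -63*a^2 + 5*a + 2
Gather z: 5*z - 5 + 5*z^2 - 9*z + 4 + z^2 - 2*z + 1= 6*z^2 - 6*z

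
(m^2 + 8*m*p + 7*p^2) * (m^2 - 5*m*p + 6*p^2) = m^4 + 3*m^3*p - 27*m^2*p^2 + 13*m*p^3 + 42*p^4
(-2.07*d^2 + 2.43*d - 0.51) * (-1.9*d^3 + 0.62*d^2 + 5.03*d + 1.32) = 3.933*d^5 - 5.9004*d^4 - 7.9365*d^3 + 9.1743*d^2 + 0.6423*d - 0.6732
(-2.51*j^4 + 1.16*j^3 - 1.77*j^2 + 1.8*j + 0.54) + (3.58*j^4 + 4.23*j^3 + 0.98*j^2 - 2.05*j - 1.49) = 1.07*j^4 + 5.39*j^3 - 0.79*j^2 - 0.25*j - 0.95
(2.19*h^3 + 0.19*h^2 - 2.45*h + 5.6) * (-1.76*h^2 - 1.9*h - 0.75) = -3.8544*h^5 - 4.4954*h^4 + 2.3085*h^3 - 5.3435*h^2 - 8.8025*h - 4.2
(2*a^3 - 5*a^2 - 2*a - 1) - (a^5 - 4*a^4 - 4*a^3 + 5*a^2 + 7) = -a^5 + 4*a^4 + 6*a^3 - 10*a^2 - 2*a - 8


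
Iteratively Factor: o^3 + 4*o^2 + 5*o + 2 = (o + 1)*(o^2 + 3*o + 2) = (o + 1)^2*(o + 2)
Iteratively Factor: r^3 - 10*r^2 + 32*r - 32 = (r - 2)*(r^2 - 8*r + 16) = (r - 4)*(r - 2)*(r - 4)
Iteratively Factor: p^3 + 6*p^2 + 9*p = (p + 3)*(p^2 + 3*p) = (p + 3)^2*(p)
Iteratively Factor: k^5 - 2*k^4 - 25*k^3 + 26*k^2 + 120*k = (k)*(k^4 - 2*k^3 - 25*k^2 + 26*k + 120) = k*(k + 4)*(k^3 - 6*k^2 - k + 30) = k*(k + 2)*(k + 4)*(k^2 - 8*k + 15) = k*(k - 5)*(k + 2)*(k + 4)*(k - 3)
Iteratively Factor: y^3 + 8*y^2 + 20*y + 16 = (y + 2)*(y^2 + 6*y + 8) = (y + 2)^2*(y + 4)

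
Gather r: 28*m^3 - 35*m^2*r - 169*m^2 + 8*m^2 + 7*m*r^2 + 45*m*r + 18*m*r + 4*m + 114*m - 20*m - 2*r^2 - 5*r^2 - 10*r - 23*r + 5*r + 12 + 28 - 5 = 28*m^3 - 161*m^2 + 98*m + r^2*(7*m - 7) + r*(-35*m^2 + 63*m - 28) + 35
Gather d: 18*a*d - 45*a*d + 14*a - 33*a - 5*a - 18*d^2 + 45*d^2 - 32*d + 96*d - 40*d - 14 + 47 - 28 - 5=-24*a + 27*d^2 + d*(24 - 27*a)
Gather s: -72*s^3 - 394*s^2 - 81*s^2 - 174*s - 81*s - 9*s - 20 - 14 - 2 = -72*s^3 - 475*s^2 - 264*s - 36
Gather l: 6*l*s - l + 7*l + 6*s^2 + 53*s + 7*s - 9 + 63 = l*(6*s + 6) + 6*s^2 + 60*s + 54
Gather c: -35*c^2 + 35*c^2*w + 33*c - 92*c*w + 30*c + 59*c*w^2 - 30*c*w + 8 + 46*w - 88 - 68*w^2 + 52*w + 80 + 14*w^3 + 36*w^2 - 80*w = c^2*(35*w - 35) + c*(59*w^2 - 122*w + 63) + 14*w^3 - 32*w^2 + 18*w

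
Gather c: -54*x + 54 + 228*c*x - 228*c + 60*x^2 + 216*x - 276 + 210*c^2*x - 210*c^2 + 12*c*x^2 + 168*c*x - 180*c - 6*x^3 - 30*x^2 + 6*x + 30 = c^2*(210*x - 210) + c*(12*x^2 + 396*x - 408) - 6*x^3 + 30*x^2 + 168*x - 192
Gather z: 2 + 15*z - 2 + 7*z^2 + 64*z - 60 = 7*z^2 + 79*z - 60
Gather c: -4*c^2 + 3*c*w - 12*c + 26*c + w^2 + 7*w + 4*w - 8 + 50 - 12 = -4*c^2 + c*(3*w + 14) + w^2 + 11*w + 30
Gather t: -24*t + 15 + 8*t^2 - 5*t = 8*t^2 - 29*t + 15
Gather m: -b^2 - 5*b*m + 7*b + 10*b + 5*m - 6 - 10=-b^2 + 17*b + m*(5 - 5*b) - 16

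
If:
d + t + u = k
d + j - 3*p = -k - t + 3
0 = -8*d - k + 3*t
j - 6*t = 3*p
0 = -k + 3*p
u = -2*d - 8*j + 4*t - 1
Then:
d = 1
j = 1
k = -5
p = -5/3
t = 1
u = -7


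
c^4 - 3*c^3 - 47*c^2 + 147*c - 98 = (c - 7)*(c - 2)*(c - 1)*(c + 7)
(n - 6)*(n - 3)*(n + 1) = n^3 - 8*n^2 + 9*n + 18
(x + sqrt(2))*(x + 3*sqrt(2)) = x^2 + 4*sqrt(2)*x + 6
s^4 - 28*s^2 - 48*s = s*(s - 6)*(s + 2)*(s + 4)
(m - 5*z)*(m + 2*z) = m^2 - 3*m*z - 10*z^2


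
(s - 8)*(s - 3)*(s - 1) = s^3 - 12*s^2 + 35*s - 24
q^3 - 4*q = q*(q - 2)*(q + 2)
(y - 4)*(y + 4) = y^2 - 16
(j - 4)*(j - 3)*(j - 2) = j^3 - 9*j^2 + 26*j - 24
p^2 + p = p*(p + 1)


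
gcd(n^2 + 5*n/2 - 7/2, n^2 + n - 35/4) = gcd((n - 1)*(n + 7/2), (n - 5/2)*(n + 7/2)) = n + 7/2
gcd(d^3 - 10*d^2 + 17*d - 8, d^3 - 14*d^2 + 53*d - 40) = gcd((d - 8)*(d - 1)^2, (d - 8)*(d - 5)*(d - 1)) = d^2 - 9*d + 8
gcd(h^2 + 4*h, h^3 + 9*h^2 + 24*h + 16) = h + 4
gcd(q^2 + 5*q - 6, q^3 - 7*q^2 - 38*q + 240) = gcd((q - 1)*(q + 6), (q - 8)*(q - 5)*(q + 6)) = q + 6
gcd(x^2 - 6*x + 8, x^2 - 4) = x - 2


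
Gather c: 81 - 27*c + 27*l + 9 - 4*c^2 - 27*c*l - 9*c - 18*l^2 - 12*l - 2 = -4*c^2 + c*(-27*l - 36) - 18*l^2 + 15*l + 88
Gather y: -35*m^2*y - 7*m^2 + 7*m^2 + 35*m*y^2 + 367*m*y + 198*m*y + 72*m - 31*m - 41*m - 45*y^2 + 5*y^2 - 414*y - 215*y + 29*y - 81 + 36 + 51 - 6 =y^2*(35*m - 40) + y*(-35*m^2 + 565*m - 600)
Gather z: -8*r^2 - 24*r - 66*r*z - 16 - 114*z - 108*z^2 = -8*r^2 - 24*r - 108*z^2 + z*(-66*r - 114) - 16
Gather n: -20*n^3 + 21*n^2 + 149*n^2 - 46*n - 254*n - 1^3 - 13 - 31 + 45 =-20*n^3 + 170*n^2 - 300*n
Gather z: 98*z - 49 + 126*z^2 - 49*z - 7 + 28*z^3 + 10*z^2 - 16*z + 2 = 28*z^3 + 136*z^2 + 33*z - 54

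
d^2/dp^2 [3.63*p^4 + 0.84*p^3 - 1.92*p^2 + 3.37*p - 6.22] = 43.56*p^2 + 5.04*p - 3.84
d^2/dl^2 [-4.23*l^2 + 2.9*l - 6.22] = -8.46000000000000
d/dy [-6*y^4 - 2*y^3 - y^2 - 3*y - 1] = -24*y^3 - 6*y^2 - 2*y - 3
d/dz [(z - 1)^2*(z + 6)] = (z - 1)*(3*z + 11)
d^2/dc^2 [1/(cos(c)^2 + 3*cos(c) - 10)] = (-4*sin(c)^4 + 51*sin(c)^2 - 75*cos(c)/4 - 9*cos(3*c)/4 - 9)/((cos(c) - 2)^3*(cos(c) + 5)^3)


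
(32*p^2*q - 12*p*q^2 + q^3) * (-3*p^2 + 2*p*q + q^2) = -96*p^4*q + 100*p^3*q^2 + 5*p^2*q^3 - 10*p*q^4 + q^5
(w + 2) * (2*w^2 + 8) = 2*w^3 + 4*w^2 + 8*w + 16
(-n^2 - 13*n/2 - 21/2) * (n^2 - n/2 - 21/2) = -n^4 - 6*n^3 + 13*n^2/4 + 147*n/2 + 441/4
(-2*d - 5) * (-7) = 14*d + 35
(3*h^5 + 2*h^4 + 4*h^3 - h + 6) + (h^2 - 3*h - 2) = 3*h^5 + 2*h^4 + 4*h^3 + h^2 - 4*h + 4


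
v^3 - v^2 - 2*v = v*(v - 2)*(v + 1)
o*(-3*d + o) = -3*d*o + o^2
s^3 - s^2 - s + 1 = (s - 1)^2*(s + 1)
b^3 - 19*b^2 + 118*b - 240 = (b - 8)*(b - 6)*(b - 5)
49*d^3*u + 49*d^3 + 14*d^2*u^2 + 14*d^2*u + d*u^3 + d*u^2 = (7*d + u)^2*(d*u + d)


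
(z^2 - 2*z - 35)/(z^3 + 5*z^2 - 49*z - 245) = 1/(z + 7)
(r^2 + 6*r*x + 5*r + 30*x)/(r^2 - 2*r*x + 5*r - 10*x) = (-r - 6*x)/(-r + 2*x)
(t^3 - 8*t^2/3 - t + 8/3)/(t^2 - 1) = t - 8/3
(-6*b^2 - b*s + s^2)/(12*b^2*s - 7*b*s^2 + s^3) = (2*b + s)/(s*(-4*b + s))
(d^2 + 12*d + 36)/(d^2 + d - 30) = (d + 6)/(d - 5)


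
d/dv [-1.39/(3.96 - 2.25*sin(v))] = -3.1275*cos(v)/(2.25*sin(v) - 3.96)^2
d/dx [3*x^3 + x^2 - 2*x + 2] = 9*x^2 + 2*x - 2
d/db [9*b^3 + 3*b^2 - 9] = 3*b*(9*b + 2)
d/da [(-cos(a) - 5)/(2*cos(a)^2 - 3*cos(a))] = (-2*sin(a) + 15*sin(a)/cos(a)^2 - 20*tan(a))/(2*cos(a) - 3)^2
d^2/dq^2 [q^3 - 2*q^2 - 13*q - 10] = 6*q - 4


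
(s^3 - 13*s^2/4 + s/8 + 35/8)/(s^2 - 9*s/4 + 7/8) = (2*s^2 - 3*s - 5)/(2*s - 1)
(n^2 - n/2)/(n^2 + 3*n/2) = (2*n - 1)/(2*n + 3)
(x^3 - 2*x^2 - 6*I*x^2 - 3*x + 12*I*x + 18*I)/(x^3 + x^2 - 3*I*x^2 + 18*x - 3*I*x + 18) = (x - 3)/(x + 3*I)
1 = 1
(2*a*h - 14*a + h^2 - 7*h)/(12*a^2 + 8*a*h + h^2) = (h - 7)/(6*a + h)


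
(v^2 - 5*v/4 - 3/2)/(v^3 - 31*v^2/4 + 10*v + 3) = (4*v + 3)/(4*v^2 - 23*v - 6)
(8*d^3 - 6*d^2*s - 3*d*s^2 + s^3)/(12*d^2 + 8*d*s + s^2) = (4*d^2 - 5*d*s + s^2)/(6*d + s)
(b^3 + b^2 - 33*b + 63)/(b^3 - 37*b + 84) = (b - 3)/(b - 4)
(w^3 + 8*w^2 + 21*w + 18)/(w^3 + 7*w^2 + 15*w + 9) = (w + 2)/(w + 1)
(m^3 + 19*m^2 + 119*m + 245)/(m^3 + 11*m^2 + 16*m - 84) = (m^2 + 12*m + 35)/(m^2 + 4*m - 12)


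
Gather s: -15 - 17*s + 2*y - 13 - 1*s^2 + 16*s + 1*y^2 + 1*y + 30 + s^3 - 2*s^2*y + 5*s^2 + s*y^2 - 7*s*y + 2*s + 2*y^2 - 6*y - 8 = s^3 + s^2*(4 - 2*y) + s*(y^2 - 7*y + 1) + 3*y^2 - 3*y - 6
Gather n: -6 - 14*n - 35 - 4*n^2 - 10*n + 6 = -4*n^2 - 24*n - 35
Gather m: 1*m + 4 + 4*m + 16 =5*m + 20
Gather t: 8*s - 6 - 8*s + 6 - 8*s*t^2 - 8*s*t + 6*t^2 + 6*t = t^2*(6 - 8*s) + t*(6 - 8*s)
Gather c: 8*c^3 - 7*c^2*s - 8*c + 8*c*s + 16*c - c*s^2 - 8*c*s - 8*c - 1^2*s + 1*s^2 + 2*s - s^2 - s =8*c^3 - 7*c^2*s - c*s^2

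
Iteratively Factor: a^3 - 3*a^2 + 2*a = (a)*(a^2 - 3*a + 2) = a*(a - 1)*(a - 2)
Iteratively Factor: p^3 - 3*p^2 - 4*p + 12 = (p - 3)*(p^2 - 4) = (p - 3)*(p - 2)*(p + 2)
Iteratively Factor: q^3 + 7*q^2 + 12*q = (q + 3)*(q^2 + 4*q) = q*(q + 3)*(q + 4)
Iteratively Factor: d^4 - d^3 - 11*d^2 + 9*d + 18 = (d - 2)*(d^3 + d^2 - 9*d - 9) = (d - 2)*(d + 1)*(d^2 - 9) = (d - 2)*(d + 1)*(d + 3)*(d - 3)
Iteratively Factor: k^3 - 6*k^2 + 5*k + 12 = (k + 1)*(k^2 - 7*k + 12) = (k - 3)*(k + 1)*(k - 4)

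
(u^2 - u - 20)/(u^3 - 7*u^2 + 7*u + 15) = (u + 4)/(u^2 - 2*u - 3)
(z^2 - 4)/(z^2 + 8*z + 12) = (z - 2)/(z + 6)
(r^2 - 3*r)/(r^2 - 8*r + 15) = r/(r - 5)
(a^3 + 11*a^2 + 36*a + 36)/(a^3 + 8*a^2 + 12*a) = (a + 3)/a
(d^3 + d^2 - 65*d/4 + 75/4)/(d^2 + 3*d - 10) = (d^2 - 4*d + 15/4)/(d - 2)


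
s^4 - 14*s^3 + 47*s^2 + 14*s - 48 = (s - 8)*(s - 6)*(s - 1)*(s + 1)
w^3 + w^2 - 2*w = w*(w - 1)*(w + 2)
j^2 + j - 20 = (j - 4)*(j + 5)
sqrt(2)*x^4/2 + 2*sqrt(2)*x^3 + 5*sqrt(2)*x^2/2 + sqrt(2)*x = x*(x + 1)*(x + 2)*(sqrt(2)*x/2 + sqrt(2)/2)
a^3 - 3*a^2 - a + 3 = (a - 3)*(a - 1)*(a + 1)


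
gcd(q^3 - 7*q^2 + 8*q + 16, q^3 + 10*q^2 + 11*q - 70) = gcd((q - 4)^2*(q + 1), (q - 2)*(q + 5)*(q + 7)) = 1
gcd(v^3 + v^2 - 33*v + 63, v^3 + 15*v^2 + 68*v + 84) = v + 7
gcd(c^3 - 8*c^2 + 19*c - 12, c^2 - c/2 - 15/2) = c - 3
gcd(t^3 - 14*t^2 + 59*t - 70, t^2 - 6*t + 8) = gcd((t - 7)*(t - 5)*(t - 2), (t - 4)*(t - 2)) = t - 2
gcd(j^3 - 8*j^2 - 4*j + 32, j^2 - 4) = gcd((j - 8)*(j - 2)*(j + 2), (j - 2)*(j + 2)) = j^2 - 4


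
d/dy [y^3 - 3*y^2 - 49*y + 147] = 3*y^2 - 6*y - 49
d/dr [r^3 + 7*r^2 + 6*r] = 3*r^2 + 14*r + 6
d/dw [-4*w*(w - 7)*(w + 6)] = -12*w^2 + 8*w + 168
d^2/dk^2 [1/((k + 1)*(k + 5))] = 2*((k + 1)^2 + (k + 1)*(k + 5) + (k + 5)^2)/((k + 1)^3*(k + 5)^3)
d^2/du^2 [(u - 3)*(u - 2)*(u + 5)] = 6*u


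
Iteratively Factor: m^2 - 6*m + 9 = (m - 3)*(m - 3)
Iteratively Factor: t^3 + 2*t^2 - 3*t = (t - 1)*(t^2 + 3*t) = (t - 1)*(t + 3)*(t)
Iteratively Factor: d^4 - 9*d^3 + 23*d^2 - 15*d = (d)*(d^3 - 9*d^2 + 23*d - 15) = d*(d - 3)*(d^2 - 6*d + 5) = d*(d - 5)*(d - 3)*(d - 1)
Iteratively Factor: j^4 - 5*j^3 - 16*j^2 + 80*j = (j + 4)*(j^3 - 9*j^2 + 20*j) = (j - 4)*(j + 4)*(j^2 - 5*j) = j*(j - 4)*(j + 4)*(j - 5)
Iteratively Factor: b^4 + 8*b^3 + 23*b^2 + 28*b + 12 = (b + 2)*(b^3 + 6*b^2 + 11*b + 6) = (b + 2)*(b + 3)*(b^2 + 3*b + 2) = (b + 2)^2*(b + 3)*(b + 1)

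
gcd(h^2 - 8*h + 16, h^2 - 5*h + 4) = h - 4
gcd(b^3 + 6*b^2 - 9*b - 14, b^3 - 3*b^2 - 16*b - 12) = b + 1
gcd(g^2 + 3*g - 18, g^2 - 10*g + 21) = g - 3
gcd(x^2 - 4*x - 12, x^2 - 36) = x - 6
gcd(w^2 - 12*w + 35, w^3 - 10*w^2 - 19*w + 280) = w - 7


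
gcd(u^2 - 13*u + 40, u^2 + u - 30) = u - 5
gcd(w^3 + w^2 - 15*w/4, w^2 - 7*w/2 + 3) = w - 3/2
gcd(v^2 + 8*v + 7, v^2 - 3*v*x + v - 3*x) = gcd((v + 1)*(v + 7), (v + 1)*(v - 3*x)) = v + 1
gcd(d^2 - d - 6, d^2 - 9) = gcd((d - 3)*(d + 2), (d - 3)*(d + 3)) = d - 3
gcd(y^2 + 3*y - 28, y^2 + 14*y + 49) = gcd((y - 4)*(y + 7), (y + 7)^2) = y + 7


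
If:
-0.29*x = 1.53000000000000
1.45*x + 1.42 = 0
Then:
No Solution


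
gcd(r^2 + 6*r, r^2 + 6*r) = r^2 + 6*r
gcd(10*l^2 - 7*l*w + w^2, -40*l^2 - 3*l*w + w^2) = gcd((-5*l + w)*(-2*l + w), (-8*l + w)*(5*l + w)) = 1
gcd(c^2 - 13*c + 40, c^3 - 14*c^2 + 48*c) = c - 8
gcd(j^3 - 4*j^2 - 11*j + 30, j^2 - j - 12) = j + 3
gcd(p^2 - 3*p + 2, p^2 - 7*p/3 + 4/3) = p - 1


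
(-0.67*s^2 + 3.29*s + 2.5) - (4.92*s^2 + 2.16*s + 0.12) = -5.59*s^2 + 1.13*s + 2.38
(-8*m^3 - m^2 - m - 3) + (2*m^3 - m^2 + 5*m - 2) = -6*m^3 - 2*m^2 + 4*m - 5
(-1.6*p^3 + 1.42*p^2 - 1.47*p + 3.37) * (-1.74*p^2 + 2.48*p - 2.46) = 2.784*p^5 - 6.4388*p^4 + 10.0154*p^3 - 13.0026*p^2 + 11.9738*p - 8.2902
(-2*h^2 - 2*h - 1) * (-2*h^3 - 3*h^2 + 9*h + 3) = 4*h^5 + 10*h^4 - 10*h^3 - 21*h^2 - 15*h - 3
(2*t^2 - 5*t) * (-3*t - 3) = -6*t^3 + 9*t^2 + 15*t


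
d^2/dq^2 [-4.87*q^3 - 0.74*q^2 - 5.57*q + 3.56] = -29.22*q - 1.48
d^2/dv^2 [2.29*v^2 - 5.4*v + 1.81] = 4.58000000000000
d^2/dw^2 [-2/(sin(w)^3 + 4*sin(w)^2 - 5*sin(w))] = 2*(9*sin(w)^2 + 53*sin(w) + 95 - 29/sin(w) - 70/sin(w)^2 + 50/sin(w)^3)/((sin(w) - 1)^2*(sin(w) + 5)^3)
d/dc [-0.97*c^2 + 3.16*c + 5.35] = 3.16 - 1.94*c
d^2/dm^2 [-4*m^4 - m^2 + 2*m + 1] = -48*m^2 - 2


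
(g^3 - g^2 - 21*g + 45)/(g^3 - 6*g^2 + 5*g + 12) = (g^2 + 2*g - 15)/(g^2 - 3*g - 4)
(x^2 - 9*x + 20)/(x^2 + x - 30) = (x - 4)/(x + 6)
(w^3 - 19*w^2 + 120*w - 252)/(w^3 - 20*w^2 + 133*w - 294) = (w - 6)/(w - 7)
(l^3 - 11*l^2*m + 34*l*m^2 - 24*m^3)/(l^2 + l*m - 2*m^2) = (l^2 - 10*l*m + 24*m^2)/(l + 2*m)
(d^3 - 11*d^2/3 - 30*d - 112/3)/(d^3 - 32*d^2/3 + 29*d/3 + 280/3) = (d + 2)/(d - 5)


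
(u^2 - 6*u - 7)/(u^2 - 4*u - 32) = (-u^2 + 6*u + 7)/(-u^2 + 4*u + 32)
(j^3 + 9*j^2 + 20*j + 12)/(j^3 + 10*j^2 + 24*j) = (j^2 + 3*j + 2)/(j*(j + 4))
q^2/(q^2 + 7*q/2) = 2*q/(2*q + 7)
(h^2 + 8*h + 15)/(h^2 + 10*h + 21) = (h + 5)/(h + 7)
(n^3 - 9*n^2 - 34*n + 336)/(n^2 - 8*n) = n - 1 - 42/n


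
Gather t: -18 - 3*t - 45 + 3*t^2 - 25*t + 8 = 3*t^2 - 28*t - 55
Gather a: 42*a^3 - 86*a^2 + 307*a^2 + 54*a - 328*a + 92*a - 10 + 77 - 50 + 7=42*a^3 + 221*a^2 - 182*a + 24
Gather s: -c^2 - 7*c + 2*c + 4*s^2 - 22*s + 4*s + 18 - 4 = -c^2 - 5*c + 4*s^2 - 18*s + 14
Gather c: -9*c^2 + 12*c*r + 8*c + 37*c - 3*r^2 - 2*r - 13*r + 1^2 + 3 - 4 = -9*c^2 + c*(12*r + 45) - 3*r^2 - 15*r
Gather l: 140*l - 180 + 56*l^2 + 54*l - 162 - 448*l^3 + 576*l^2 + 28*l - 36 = -448*l^3 + 632*l^2 + 222*l - 378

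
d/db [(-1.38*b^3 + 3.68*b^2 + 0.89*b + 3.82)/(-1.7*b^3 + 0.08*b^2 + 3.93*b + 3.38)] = (6.1456*b^4 - 7.8208*b^3 + 19.88*b^2 + 24.2656*b - 12.0044)/(2.89*b^6 - 0.272*b^5 - 13.3556*b^4 - 10.8632*b^3 + 15.9857*b^2 + 26.5668*b + 11.4244)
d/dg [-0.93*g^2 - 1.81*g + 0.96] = -1.86*g - 1.81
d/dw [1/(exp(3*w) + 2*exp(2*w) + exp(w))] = (-3*exp(w) - 1)*exp(-w)/(exp(3*w) + 3*exp(2*w) + 3*exp(w) + 1)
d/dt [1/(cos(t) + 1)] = sin(t)/(cos(t) + 1)^2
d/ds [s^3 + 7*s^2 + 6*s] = 3*s^2 + 14*s + 6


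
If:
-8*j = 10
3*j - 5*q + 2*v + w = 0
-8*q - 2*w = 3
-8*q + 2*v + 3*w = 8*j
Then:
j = -5/4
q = 43/44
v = 309/44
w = -119/22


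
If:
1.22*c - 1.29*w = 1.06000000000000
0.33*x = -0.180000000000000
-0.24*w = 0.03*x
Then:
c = 0.94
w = 0.07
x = -0.55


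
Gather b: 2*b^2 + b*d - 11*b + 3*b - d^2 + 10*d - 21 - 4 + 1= 2*b^2 + b*(d - 8) - d^2 + 10*d - 24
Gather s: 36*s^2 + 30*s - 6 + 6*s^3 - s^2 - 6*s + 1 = 6*s^3 + 35*s^2 + 24*s - 5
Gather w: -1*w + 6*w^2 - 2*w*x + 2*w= 6*w^2 + w*(1 - 2*x)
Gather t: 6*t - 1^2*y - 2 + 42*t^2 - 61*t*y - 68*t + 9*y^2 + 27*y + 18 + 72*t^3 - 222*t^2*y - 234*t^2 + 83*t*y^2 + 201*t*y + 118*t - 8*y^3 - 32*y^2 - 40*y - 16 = 72*t^3 + t^2*(-222*y - 192) + t*(83*y^2 + 140*y + 56) - 8*y^3 - 23*y^2 - 14*y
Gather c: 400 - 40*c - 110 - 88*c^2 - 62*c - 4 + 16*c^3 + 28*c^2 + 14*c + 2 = 16*c^3 - 60*c^2 - 88*c + 288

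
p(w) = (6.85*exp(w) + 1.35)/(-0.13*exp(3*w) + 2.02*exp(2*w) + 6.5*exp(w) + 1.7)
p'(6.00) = 0.00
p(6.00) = 0.00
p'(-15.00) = 0.00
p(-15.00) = 0.79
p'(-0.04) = -0.13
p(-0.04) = 0.82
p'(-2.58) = 0.04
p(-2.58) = 0.85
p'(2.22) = 0.11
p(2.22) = 0.49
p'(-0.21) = -0.11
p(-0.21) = 0.84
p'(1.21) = -0.19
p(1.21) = 0.59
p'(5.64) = 0.00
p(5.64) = -0.00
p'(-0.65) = -0.06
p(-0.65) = 0.88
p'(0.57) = -0.19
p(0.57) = 0.72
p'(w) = (6.85*exp(w) + 1.35)*(0.39*exp(3*w) - 4.04*exp(2*w) - 6.5*exp(w))/(-0.13*exp(3*w) + 2.02*exp(2*w) + 6.5*exp(w) + 1.7)^2 + 6.85*exp(w)/(-0.13*exp(3*w) + 2.02*exp(2*w) + 6.5*exp(w) + 1.7) = (1.781*exp(3*w) - 13.3105*exp(2*w) - 5.454*exp(w) + 2.87)*exp(w)/(0.0169*exp(6*w) - 0.5252*exp(5*w) + 2.3904*exp(4*w) + 25.818*exp(3*w) + 49.118*exp(2*w) + 22.1*exp(w) + 2.89)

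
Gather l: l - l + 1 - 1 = 0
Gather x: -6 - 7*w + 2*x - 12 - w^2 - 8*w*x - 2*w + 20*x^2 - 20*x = -w^2 - 9*w + 20*x^2 + x*(-8*w - 18) - 18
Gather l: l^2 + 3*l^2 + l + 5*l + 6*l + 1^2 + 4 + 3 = 4*l^2 + 12*l + 8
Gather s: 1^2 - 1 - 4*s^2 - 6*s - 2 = -4*s^2 - 6*s - 2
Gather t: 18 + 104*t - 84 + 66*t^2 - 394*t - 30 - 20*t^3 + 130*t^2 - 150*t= -20*t^3 + 196*t^2 - 440*t - 96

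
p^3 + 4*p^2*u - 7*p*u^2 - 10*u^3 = (p - 2*u)*(p + u)*(p + 5*u)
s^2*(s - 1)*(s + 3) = s^4 + 2*s^3 - 3*s^2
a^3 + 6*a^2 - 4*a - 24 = (a - 2)*(a + 2)*(a + 6)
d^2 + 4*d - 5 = (d - 1)*(d + 5)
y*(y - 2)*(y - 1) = y^3 - 3*y^2 + 2*y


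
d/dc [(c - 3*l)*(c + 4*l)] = 2*c + l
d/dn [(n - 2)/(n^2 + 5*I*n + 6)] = (n^2 + 5*I*n - (n - 2)*(2*n + 5*I) + 6)/(n^2 + 5*I*n + 6)^2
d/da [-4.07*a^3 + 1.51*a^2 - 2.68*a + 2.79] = -12.21*a^2 + 3.02*a - 2.68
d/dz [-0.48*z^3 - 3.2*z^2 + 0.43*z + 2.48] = -1.44*z^2 - 6.4*z + 0.43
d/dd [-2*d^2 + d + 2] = 1 - 4*d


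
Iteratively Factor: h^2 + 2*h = (h + 2)*(h)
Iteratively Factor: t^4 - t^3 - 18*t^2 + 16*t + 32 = (t - 4)*(t^3 + 3*t^2 - 6*t - 8) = (t - 4)*(t + 4)*(t^2 - t - 2) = (t - 4)*(t + 1)*(t + 4)*(t - 2)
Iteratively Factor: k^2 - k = (k)*(k - 1)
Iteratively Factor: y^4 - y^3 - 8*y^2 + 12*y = (y)*(y^3 - y^2 - 8*y + 12) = y*(y - 2)*(y^2 + y - 6) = y*(y - 2)^2*(y + 3)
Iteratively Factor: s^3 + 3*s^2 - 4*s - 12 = (s + 3)*(s^2 - 4) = (s - 2)*(s + 3)*(s + 2)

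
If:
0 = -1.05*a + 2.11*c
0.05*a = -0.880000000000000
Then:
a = -17.60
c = -8.76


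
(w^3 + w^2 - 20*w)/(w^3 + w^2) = (w^2 + w - 20)/(w*(w + 1))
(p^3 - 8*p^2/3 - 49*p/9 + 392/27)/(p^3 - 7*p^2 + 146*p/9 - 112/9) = (p + 7/3)/(p - 2)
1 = 1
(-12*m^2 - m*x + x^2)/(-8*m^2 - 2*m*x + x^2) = (3*m + x)/(2*m + x)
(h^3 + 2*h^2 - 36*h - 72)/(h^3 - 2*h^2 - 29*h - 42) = (h^2 - 36)/(h^2 - 4*h - 21)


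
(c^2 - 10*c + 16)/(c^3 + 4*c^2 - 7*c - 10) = (c - 8)/(c^2 + 6*c + 5)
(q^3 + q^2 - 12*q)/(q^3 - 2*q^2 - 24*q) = (q - 3)/(q - 6)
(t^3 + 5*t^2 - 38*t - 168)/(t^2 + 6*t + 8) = (t^2 + t - 42)/(t + 2)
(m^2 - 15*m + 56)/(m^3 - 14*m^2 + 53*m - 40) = (m - 7)/(m^2 - 6*m + 5)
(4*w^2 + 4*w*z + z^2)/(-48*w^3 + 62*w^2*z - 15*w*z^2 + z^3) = (4*w^2 + 4*w*z + z^2)/(-48*w^3 + 62*w^2*z - 15*w*z^2 + z^3)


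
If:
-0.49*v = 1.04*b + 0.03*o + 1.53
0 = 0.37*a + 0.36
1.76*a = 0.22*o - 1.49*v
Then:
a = -0.97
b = -0.666520979020979*v - 1.24662162162162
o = 6.77272727272727*v - 7.78378378378378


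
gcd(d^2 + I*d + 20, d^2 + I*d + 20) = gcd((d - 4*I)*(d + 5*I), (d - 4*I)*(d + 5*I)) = d^2 + I*d + 20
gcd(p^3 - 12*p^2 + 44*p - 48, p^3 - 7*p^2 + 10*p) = p - 2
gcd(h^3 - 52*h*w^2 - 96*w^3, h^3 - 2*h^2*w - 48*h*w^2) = -h^2 + 2*h*w + 48*w^2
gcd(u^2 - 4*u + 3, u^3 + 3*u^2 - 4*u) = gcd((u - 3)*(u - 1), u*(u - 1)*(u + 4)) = u - 1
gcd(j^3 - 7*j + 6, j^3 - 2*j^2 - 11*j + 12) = j^2 + 2*j - 3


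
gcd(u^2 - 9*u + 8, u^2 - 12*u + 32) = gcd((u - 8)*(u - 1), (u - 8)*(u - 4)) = u - 8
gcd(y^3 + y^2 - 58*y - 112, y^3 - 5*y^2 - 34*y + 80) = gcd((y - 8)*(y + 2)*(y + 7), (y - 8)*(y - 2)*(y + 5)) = y - 8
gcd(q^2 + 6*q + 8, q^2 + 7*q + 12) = q + 4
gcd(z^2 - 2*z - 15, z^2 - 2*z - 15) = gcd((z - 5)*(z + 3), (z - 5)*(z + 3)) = z^2 - 2*z - 15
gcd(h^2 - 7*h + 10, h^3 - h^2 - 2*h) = h - 2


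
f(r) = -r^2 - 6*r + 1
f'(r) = -2*r - 6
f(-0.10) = 1.59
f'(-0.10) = -5.80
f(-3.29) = 9.92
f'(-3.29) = 0.58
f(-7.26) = -8.15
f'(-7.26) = 8.52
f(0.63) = -3.18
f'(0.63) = -7.26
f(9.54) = -147.25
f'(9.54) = -25.08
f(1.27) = -8.23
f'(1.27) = -8.54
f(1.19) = -7.56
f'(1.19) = -8.38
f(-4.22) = 8.51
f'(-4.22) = 2.44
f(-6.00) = 1.00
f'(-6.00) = 6.00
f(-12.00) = -71.00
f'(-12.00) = 18.00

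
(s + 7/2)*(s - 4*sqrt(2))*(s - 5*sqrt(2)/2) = s^3 - 13*sqrt(2)*s^2/2 + 7*s^2/2 - 91*sqrt(2)*s/4 + 20*s + 70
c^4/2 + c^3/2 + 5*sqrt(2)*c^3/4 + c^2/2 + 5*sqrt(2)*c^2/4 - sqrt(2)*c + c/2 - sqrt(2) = (c/2 + sqrt(2))*(c + 1)*(c - sqrt(2)/2)*(c + sqrt(2))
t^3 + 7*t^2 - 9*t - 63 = (t - 3)*(t + 3)*(t + 7)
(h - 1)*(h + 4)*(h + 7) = h^3 + 10*h^2 + 17*h - 28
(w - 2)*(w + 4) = w^2 + 2*w - 8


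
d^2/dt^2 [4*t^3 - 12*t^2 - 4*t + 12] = 24*t - 24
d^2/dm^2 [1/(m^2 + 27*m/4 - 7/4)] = 8*(-16*m^2 - 108*m + (8*m + 27)^2 + 28)/(4*m^2 + 27*m - 7)^3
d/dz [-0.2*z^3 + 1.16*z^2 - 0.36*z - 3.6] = -0.6*z^2 + 2.32*z - 0.36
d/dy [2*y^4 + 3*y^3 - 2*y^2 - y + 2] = 8*y^3 + 9*y^2 - 4*y - 1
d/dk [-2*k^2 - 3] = -4*k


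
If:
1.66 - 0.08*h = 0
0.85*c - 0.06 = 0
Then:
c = 0.07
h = 20.75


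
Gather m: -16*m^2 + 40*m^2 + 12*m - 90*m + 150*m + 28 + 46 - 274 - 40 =24*m^2 + 72*m - 240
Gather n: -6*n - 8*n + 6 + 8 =14 - 14*n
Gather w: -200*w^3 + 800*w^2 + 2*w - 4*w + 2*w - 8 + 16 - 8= -200*w^3 + 800*w^2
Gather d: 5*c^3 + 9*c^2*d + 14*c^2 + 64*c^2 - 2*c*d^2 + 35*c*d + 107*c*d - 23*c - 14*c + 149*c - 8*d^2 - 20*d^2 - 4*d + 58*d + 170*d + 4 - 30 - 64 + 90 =5*c^3 + 78*c^2 + 112*c + d^2*(-2*c - 28) + d*(9*c^2 + 142*c + 224)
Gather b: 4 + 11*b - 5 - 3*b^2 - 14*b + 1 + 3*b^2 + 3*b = 0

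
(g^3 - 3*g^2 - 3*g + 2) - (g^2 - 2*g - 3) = g^3 - 4*g^2 - g + 5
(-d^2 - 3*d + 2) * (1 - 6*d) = 6*d^3 + 17*d^2 - 15*d + 2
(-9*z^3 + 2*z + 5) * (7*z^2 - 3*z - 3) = -63*z^5 + 27*z^4 + 41*z^3 + 29*z^2 - 21*z - 15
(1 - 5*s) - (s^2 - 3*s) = -s^2 - 2*s + 1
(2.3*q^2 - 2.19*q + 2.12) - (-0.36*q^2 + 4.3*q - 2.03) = 2.66*q^2 - 6.49*q + 4.15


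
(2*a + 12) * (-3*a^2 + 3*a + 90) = -6*a^3 - 30*a^2 + 216*a + 1080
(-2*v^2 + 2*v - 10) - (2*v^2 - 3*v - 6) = -4*v^2 + 5*v - 4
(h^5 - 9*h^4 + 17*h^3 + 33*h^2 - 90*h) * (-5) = -5*h^5 + 45*h^4 - 85*h^3 - 165*h^2 + 450*h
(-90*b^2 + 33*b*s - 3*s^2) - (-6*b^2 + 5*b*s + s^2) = -84*b^2 + 28*b*s - 4*s^2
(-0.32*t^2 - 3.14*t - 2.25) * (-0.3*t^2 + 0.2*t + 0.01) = 0.096*t^4 + 0.878*t^3 + 0.0437999999999998*t^2 - 0.4814*t - 0.0225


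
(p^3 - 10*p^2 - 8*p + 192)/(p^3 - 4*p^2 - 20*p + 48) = (p - 8)/(p - 2)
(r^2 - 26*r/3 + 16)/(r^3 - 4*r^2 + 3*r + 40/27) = 9*(r - 6)/(9*r^2 - 12*r - 5)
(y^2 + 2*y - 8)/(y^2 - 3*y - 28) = (y - 2)/(y - 7)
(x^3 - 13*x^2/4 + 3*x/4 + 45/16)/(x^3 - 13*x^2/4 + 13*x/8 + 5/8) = (8*x^2 - 6*x - 9)/(2*(4*x^2 - 3*x - 1))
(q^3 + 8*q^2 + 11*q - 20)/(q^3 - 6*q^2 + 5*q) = (q^2 + 9*q + 20)/(q*(q - 5))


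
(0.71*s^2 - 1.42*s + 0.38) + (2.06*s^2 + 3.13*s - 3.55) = 2.77*s^2 + 1.71*s - 3.17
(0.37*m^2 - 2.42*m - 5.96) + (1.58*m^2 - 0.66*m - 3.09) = 1.95*m^2 - 3.08*m - 9.05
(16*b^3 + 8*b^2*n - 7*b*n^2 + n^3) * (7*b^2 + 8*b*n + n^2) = 112*b^5 + 184*b^4*n + 31*b^3*n^2 - 41*b^2*n^3 + b*n^4 + n^5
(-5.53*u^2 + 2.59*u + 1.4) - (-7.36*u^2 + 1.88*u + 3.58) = 1.83*u^2 + 0.71*u - 2.18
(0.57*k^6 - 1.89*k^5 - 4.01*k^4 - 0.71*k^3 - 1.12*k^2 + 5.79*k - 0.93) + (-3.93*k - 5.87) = 0.57*k^6 - 1.89*k^5 - 4.01*k^4 - 0.71*k^3 - 1.12*k^2 + 1.86*k - 6.8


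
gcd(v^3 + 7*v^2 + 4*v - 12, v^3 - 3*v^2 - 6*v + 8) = v^2 + v - 2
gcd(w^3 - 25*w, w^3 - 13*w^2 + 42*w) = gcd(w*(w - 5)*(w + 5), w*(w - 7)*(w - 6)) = w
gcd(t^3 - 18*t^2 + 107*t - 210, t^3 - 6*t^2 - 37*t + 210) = t^2 - 12*t + 35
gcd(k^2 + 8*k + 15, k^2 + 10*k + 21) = k + 3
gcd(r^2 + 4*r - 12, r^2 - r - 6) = 1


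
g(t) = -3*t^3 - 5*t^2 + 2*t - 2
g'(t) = -9*t^2 - 10*t + 2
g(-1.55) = -5.94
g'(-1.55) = -4.12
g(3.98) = -262.38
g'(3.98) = -180.36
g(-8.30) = 1352.31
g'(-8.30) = -535.01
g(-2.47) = 7.76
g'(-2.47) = -28.21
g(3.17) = -141.47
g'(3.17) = -120.14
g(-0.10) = -2.25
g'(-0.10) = 2.91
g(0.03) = -1.94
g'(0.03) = 1.69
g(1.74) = -29.46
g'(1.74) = -42.65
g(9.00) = -2576.00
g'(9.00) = -817.00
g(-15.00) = 8968.00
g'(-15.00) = -1873.00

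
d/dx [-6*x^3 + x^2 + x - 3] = -18*x^2 + 2*x + 1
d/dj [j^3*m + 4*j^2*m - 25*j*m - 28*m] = m*(3*j^2 + 8*j - 25)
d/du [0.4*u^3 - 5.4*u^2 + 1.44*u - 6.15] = 1.2*u^2 - 10.8*u + 1.44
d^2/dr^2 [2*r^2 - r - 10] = 4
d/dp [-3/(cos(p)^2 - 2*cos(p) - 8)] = 6*(1 - cos(p))*sin(p)/(sin(p)^2 + 2*cos(p) + 7)^2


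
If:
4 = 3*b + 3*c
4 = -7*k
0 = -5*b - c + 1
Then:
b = -1/12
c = 17/12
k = -4/7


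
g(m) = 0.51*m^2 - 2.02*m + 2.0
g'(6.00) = 4.10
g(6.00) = 8.24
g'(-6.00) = -8.14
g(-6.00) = 32.48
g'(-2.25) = -4.32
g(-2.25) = 9.13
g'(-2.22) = -4.28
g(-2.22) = 9.00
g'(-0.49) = -2.52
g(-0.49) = 3.11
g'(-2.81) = -4.89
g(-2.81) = 11.70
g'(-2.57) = -4.64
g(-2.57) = 10.56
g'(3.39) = 1.44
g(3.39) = 1.01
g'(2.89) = 0.93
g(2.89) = 0.42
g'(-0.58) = -2.61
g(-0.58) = 3.34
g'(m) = 1.02*m - 2.02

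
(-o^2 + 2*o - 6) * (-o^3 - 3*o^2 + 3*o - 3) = o^5 + o^4 - 3*o^3 + 27*o^2 - 24*o + 18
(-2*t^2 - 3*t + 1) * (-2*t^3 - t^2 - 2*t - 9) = 4*t^5 + 8*t^4 + 5*t^3 + 23*t^2 + 25*t - 9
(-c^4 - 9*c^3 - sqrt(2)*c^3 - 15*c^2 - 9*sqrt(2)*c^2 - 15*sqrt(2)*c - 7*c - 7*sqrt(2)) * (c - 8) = -c^5 - sqrt(2)*c^4 - c^4 - sqrt(2)*c^3 + 57*c^3 + 57*sqrt(2)*c^2 + 113*c^2 + 56*c + 113*sqrt(2)*c + 56*sqrt(2)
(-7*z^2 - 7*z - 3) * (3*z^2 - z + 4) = -21*z^4 - 14*z^3 - 30*z^2 - 25*z - 12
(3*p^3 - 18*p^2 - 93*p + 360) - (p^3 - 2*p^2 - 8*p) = 2*p^3 - 16*p^2 - 85*p + 360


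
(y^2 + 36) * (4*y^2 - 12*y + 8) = 4*y^4 - 12*y^3 + 152*y^2 - 432*y + 288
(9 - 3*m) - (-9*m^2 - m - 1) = 9*m^2 - 2*m + 10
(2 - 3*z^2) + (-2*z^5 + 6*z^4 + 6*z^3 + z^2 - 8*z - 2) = -2*z^5 + 6*z^4 + 6*z^3 - 2*z^2 - 8*z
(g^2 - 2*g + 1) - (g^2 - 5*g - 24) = 3*g + 25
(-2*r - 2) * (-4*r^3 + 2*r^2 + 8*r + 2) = 8*r^4 + 4*r^3 - 20*r^2 - 20*r - 4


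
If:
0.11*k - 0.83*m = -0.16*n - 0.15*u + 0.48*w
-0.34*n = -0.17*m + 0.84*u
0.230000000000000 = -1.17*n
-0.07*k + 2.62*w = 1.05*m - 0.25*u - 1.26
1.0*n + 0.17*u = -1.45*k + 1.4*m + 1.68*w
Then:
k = -0.16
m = 0.20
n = -0.20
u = 0.12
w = -0.42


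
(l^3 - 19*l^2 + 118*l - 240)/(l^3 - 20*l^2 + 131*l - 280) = (l - 6)/(l - 7)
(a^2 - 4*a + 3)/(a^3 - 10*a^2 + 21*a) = (a - 1)/(a*(a - 7))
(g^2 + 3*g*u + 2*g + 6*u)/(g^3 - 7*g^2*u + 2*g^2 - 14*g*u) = (-g - 3*u)/(g*(-g + 7*u))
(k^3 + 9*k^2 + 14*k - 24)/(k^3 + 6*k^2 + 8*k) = (k^2 + 5*k - 6)/(k*(k + 2))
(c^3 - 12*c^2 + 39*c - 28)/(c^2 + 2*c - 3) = (c^2 - 11*c + 28)/(c + 3)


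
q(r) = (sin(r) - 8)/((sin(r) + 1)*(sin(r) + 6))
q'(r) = -(sin(r) - 8)*cos(r)/((sin(r) + 1)*(sin(r) + 6)^2) - (sin(r) - 8)*cos(r)/((sin(r) + 1)^2*(sin(r) + 6)) + cos(r)/((sin(r) + 1)*(sin(r) + 6))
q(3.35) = -1.79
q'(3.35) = -2.72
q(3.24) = -1.52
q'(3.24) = -2.12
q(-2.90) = -1.88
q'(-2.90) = -2.94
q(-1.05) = -13.03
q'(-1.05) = 50.90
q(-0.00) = -1.33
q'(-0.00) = 1.72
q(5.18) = -16.22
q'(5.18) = 70.35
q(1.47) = -0.50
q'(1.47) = 0.04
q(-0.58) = -3.47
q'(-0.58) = 7.29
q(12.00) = -3.37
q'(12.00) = 6.99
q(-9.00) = -2.56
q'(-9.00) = -4.66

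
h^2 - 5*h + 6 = (h - 3)*(h - 2)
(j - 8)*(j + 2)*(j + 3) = j^3 - 3*j^2 - 34*j - 48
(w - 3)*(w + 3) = w^2 - 9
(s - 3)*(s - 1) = s^2 - 4*s + 3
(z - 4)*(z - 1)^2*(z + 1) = z^4 - 5*z^3 + 3*z^2 + 5*z - 4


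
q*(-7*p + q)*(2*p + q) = -14*p^2*q - 5*p*q^2 + q^3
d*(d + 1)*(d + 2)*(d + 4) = d^4 + 7*d^3 + 14*d^2 + 8*d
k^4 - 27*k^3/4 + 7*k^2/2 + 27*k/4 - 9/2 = (k - 6)*(k - 1)*(k - 3/4)*(k + 1)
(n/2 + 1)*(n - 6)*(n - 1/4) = n^3/2 - 17*n^2/8 - 11*n/2 + 3/2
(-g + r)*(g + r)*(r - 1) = -g^2*r + g^2 + r^3 - r^2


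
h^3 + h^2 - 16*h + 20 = (h - 2)^2*(h + 5)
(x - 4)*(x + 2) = x^2 - 2*x - 8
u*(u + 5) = u^2 + 5*u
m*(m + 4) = m^2 + 4*m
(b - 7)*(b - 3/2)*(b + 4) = b^3 - 9*b^2/2 - 47*b/2 + 42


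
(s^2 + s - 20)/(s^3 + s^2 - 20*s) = 1/s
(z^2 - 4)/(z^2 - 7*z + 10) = (z + 2)/(z - 5)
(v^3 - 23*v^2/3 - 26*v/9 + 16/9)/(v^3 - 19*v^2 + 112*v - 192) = (v^2 + v/3 - 2/9)/(v^2 - 11*v + 24)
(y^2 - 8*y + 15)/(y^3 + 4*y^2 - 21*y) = (y - 5)/(y*(y + 7))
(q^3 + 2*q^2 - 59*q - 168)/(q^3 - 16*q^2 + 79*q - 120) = (q^2 + 10*q + 21)/(q^2 - 8*q + 15)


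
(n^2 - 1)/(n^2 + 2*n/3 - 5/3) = 3*(n + 1)/(3*n + 5)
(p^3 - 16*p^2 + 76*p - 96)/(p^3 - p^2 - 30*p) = (p^2 - 10*p + 16)/(p*(p + 5))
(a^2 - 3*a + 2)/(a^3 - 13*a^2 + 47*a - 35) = (a - 2)/(a^2 - 12*a + 35)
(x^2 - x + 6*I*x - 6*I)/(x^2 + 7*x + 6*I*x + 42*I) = (x - 1)/(x + 7)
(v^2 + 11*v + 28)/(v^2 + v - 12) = (v + 7)/(v - 3)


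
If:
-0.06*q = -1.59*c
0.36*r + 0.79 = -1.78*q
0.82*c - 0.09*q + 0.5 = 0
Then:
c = 0.32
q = 8.47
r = -44.06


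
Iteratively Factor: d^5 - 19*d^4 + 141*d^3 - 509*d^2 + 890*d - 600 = (d - 2)*(d^4 - 17*d^3 + 107*d^2 - 295*d + 300) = (d - 3)*(d - 2)*(d^3 - 14*d^2 + 65*d - 100) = (d - 5)*(d - 3)*(d - 2)*(d^2 - 9*d + 20) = (d - 5)^2*(d - 3)*(d - 2)*(d - 4)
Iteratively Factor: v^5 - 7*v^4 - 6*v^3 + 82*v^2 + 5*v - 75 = (v - 5)*(v^4 - 2*v^3 - 16*v^2 + 2*v + 15) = (v - 5)*(v - 1)*(v^3 - v^2 - 17*v - 15) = (v - 5)^2*(v - 1)*(v^2 + 4*v + 3) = (v - 5)^2*(v - 1)*(v + 1)*(v + 3)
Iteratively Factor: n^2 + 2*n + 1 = (n + 1)*(n + 1)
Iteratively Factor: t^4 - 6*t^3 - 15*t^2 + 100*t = (t)*(t^3 - 6*t^2 - 15*t + 100) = t*(t - 5)*(t^2 - t - 20) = t*(t - 5)^2*(t + 4)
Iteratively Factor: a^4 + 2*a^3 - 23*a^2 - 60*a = (a)*(a^3 + 2*a^2 - 23*a - 60) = a*(a + 4)*(a^2 - 2*a - 15) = a*(a - 5)*(a + 4)*(a + 3)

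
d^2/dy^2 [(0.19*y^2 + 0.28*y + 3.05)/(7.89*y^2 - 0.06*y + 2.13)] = (35.041068*y^3 + 1120.054932*y^2 - 36.896796*y - 100.69722)/(491.169069*y^6 - 11.205378*y^5 + 397.876131*y^4 - 6.050268*y^3 + 107.411427*y^2 - 0.816642*y + 9.663597)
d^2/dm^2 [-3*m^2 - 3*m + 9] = -6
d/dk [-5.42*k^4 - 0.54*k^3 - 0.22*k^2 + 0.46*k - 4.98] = -21.68*k^3 - 1.62*k^2 - 0.44*k + 0.46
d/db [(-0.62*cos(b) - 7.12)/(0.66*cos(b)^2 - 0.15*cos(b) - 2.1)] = (0.4092*sin(b)^2 - 9.3984*cos(b) - 0.6432)*sin(b)/(-0.66*cos(b)^2 + 0.15*cos(b) + 2.1)^2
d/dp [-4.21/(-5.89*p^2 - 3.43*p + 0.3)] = (-49.5938*p - 14.4403)/(5.89*p^2 + 3.43*p - 0.3)^2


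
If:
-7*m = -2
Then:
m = 2/7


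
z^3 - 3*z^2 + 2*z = z*(z - 2)*(z - 1)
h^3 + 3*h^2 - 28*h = h*(h - 4)*(h + 7)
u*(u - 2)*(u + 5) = u^3 + 3*u^2 - 10*u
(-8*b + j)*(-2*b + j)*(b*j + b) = 16*b^3*j + 16*b^3 - 10*b^2*j^2 - 10*b^2*j + b*j^3 + b*j^2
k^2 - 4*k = k*(k - 4)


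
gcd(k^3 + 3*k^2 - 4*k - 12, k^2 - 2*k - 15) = k + 3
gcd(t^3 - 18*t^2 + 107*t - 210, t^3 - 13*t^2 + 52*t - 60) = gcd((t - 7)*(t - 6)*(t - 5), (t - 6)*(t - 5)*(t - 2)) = t^2 - 11*t + 30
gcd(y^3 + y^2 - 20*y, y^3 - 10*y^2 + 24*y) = y^2 - 4*y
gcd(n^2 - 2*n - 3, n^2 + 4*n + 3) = n + 1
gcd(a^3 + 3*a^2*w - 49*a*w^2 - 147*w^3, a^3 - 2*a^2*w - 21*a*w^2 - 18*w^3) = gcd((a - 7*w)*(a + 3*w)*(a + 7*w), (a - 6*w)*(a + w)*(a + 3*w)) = a + 3*w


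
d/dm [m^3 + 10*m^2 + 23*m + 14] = 3*m^2 + 20*m + 23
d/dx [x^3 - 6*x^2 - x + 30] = 3*x^2 - 12*x - 1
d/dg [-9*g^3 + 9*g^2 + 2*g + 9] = -27*g^2 + 18*g + 2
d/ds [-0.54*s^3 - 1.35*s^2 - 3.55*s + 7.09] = -1.62*s^2 - 2.7*s - 3.55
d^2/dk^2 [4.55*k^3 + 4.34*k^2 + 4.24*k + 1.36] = 27.3*k + 8.68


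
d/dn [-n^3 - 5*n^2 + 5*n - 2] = -3*n^2 - 10*n + 5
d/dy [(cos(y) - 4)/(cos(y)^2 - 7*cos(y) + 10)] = (cos(y)^2 - 8*cos(y) + 18)*sin(y)/(cos(y)^2 - 7*cos(y) + 10)^2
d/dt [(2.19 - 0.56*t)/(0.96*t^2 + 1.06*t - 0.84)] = (0.5376*t^2 - 4.2048*t - 1.851)/(0.9216*t^4 + 2.0352*t^3 - 0.4892*t^2 - 1.7808*t + 0.7056)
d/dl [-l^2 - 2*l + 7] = -2*l - 2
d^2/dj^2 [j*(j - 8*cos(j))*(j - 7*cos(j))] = 15*j^2*cos(j) + 60*j*sin(j) - 112*j*cos(2*j) + 6*j - 112*sin(2*j) - 30*cos(j)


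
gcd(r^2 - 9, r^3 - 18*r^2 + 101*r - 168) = r - 3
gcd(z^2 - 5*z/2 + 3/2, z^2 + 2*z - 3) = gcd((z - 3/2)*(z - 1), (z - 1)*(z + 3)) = z - 1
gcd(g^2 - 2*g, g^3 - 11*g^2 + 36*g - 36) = g - 2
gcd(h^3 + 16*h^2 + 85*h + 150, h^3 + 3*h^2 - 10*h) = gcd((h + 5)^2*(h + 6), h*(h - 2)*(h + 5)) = h + 5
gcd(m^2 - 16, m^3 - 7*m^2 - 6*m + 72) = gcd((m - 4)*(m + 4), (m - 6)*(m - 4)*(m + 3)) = m - 4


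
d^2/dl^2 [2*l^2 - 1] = 4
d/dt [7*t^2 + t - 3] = 14*t + 1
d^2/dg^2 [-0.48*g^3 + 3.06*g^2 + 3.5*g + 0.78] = 6.12 - 2.88*g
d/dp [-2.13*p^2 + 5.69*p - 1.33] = 5.69 - 4.26*p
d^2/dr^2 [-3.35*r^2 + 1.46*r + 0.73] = -6.70000000000000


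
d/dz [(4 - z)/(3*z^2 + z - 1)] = (-3*z^2 - z + (z - 4)*(6*z + 1) + 1)/(3*z^2 + z - 1)^2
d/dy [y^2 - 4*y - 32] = 2*y - 4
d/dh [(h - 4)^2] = 2*h - 8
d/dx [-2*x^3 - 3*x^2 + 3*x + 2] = -6*x^2 - 6*x + 3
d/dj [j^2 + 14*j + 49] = 2*j + 14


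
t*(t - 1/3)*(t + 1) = t^3 + 2*t^2/3 - t/3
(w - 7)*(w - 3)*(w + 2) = w^3 - 8*w^2 + w + 42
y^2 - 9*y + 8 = (y - 8)*(y - 1)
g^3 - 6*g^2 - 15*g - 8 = (g - 8)*(g + 1)^2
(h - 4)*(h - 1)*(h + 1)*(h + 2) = h^4 - 2*h^3 - 9*h^2 + 2*h + 8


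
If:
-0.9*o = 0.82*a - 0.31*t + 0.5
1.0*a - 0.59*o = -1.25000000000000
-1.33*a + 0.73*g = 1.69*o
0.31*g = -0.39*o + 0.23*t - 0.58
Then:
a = -1.63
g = -4.43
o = -0.64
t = -4.53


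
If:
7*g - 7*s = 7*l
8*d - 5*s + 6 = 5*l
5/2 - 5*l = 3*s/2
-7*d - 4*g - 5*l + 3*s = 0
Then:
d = -98/109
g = -26/109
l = 89/109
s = -115/109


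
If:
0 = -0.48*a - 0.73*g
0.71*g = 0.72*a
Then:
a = 0.00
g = 0.00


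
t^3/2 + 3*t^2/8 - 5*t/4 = t*(t/2 + 1)*(t - 5/4)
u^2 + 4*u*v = u*(u + 4*v)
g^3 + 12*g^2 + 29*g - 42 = (g - 1)*(g + 6)*(g + 7)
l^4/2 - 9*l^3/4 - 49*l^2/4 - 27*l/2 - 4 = (l/2 + 1)*(l - 8)*(l + 1/2)*(l + 1)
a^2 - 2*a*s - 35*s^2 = (a - 7*s)*(a + 5*s)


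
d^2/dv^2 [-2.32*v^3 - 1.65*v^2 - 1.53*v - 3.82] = -13.92*v - 3.3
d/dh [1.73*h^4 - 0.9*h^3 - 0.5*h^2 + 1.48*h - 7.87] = 6.92*h^3 - 2.7*h^2 - 1.0*h + 1.48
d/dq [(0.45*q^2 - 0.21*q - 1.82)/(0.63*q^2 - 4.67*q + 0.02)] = (-1.9692*q^2 + 2.3112*q - 8.5036)/(0.3969*q^4 - 5.8842*q^3 + 21.8341*q^2 - 0.1868*q + 0.0004)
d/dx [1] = 0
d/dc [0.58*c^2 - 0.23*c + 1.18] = 1.16*c - 0.23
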